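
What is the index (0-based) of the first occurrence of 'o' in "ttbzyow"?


Input string: 'ttbzyow'
Target: 'o'
Scanning left to right: s[0]='t', s[1]='t', s[2]='b', s[3]='z', s[4]='y', s[5]='o'
First match at index: 5


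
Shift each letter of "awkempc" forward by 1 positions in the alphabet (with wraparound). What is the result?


Input: 'awkempc', shift = 1
Operation: for each letter, (position + 1) mod 26
Mapping: 'a'(0+1=1)->'b', 'w'(22+1=23)->'x', 'k'(10+1=11)->'l', 'e'(4+1=5)->'f', 'm'(12+1=13)->'n', 'p'(15+1=16)->'q', 'c'(2+1=3)->'d'
Result: bxlfnqd


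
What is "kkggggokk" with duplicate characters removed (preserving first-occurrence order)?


Input: 'kkggggokk'
Operation: keep first occurrence of each character
Scan: s[0]='k' new -> keep; s[1]='k' seen -> skip; s[2]='g' new -> keep; s[3]='g' seen -> skip; s[4]='g' seen -> skip; s[5]='g' seen -> skip; s[6]='o' new -> keep; s[7]='k' seen -> skip; s[8]='k' seen -> skip
Result: kgo


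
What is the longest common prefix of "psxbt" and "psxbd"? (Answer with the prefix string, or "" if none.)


String 1: 'psxbt'
String 2: 'psxbd'
Compare position by position:
pos 0: 'p' vs 'p' match
pos 1: 's' vs 's' match
pos 2: 'x' vs 'x' match
pos 3: 'b' vs 'b' match
pos 4: 't' vs 'd' differ -> stop
Longest common prefix: "psxb" (length 4)


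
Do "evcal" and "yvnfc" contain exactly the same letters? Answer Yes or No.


String 1: 'evcal' -> sorted: 'acelv'
String 2: 'yvnfc' -> sorted: 'cfnvy'
Compare sorted forms: 'acelv' != 'cfnvy'
Anagram: No


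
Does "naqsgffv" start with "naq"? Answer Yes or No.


Input string: 'naqsgffv'
Prefix to check: 'naq'
First 3 characters of input: 'naq'
Match: True
Result: Yes


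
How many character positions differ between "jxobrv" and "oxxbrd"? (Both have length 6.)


String 1: 'jxobrv'
String 2: 'oxxbrd'
Compare each position: pos 0: 'j'!='o', pos 1: 'x'=='x', pos 2: 'o'!='x', pos 3: 'b'=='b', pos 4: 'r'=='r', pos 5: 'v'!='d'
Differing positions: 3
Hamming distance: 3


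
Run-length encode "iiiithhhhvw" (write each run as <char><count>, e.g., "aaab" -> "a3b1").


Input: 'iiiithhhhvw'
Operation: identify consecutive runs
Runs: 'iiii' -> i4, 't' -> t1, 'hhhh' -> h4, 'v' -> v1, 'w' -> w1
Encoded: i4t1h4v1w1


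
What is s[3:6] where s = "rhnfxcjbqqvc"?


Input string: 'rhnfxcjbqqvc'
Operation: slice [3:6]
Extract characters: s[3]='f', s[4]='x', s[5]='c'
Result: fxc


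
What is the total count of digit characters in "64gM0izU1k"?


Input string: '64gM0izU1k'
Operation: count digit characters (0-9)
Scan: '6'(digit), '4'(digit), 'g', 'M', '0'(digit), 'i', 'z', 'U', '1'(digit), 'k'
Digits found: 4
Result: 4


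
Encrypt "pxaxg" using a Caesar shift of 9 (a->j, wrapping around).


Input: 'pxaxg', shift = 9
Operation: for each letter, (position + 9) mod 26
Mapping: 'p'(15+9=24)->'y', 'x'(23+9=32, 32 mod 26=6)->'g', 'a'(0+9=9)->'j', 'x'(23+9=32, 32 mod 26=6)->'g', 'g'(6+9=15)->'p'
Result: ygjgp


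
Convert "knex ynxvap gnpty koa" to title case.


Input string: 'knex ynxvap gnpty koa'
Operation: capitalize first letter of each word
Word transformations: 'knex'->'Knex', 'ynxvap'->'Ynxvap', 'gnpty'->'Gnpty', 'koa'->'Koa'
Result: Knex Ynxvap Gnpty Koa


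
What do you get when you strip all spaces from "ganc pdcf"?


Input string: 'ganc pdcf'
Operation: remove all spaces
Words: 'ganc', 'pdcf'
Join without spaces: gancpdcf


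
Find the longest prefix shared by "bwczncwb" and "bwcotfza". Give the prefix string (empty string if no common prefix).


String 1: 'bwczncwb'
String 2: 'bwcotfza'
Compare position by position:
pos 0: 'b' vs 'b' match
pos 1: 'w' vs 'w' match
pos 2: 'c' vs 'c' match
pos 3: 'z' vs 'o' differ -> stop
Longest common prefix: "bwc" (length 3)


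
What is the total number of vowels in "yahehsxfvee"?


Input string: 'yahehsxfvee'
Operation: count vowels (a, e, i, o, u)
Scan: s[0]='y', s[1]='a' (vowel), s[2]='h', s[3]='e' (vowel), s[4]='h', s[5]='s', s[6]='x', s[7]='f', s[8]='v', s[9]='e' (vowel), s[10]='e' (vowel)
Vowels found: 4
Result: 4


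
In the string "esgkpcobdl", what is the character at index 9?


Input string: 'esgkpcobdl'
Operation: get character at index 9
Index mapping: s[0]='e', s[1]='s', s[2]='g', s[3]='k', s[4]='p', s[5]='c', s[6]='o', s[7]='b', s[8]='d', s[9]='l'
Result: 'l'


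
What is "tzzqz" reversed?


Input string: 'tzzqz'
Operation: reverse character order
Original order: 't' -> 'z' -> 'z' -> 'q' -> 'z'
Reversed order: 'z' -> 'q' -> 'z' -> 'z' -> 't'
Result: zqzzt


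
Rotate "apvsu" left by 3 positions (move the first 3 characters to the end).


Input: 'apvsu', shift = 3
Operation: split at index 3 and swap parts
Front part s[0:3] = 'apv'
Back part s[3:] = 'su'
Rotated = back + front = 'su' + 'apv'
Result: suapv


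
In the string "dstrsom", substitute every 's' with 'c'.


Input string: 'dstrsom'
Operation: replace 's' with 'c'
Positions of 's': 1, 4
After replacement: dctrcom


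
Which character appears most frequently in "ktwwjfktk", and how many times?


Input: 'ktwwjfktk'
Operation: tally each character
Counts: 'f':1, 'j':1, 'k':3, 't':2, 'w':2
Maximum: 'k' appears 3 times


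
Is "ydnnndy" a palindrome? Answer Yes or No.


Input string: 'ydnnndy'
Reversed: 'ydnnndy'
Compare pairs: s[0]='y' vs s[6]='y' (match), s[1]='d' vs s[5]='d' (match), s[2]='n' vs s[4]='n' (match)
Palindrome: Yes


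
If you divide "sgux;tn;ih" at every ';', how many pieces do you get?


Input string: 'sgux;tn;ih'
Delimiter: ';'
Split result: 'sgux', 'tn', 'ih'
Number of parts: 3


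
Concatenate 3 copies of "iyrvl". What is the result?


Input string: 'iyrvl'
Operation: repeat 3 times
Concatenation: 'iyrvl' + 'iyrvl' + 'iyrvl'
Result: iyrvliyrvliyrvl


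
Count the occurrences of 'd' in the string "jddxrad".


Input string: 'jddxrad'
Target character: 'd'
Scan each position: s[1]='d', s[2]='d', s[6]='d'
Matches found at indices: 1, 2, 6
Total: 3


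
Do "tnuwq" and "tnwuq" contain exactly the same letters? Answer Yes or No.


String 1: 'tnuwq' -> sorted: 'nqtuw'
String 2: 'tnwuq' -> sorted: 'nqtuw'
Compare sorted forms: 'nqtuw' == 'nqtuw'
Anagram: Yes


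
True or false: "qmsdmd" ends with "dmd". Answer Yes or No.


Input string: 'qmsdmd'
Suffix to check: 'dmd'
Last 3 characters of input: 'dmd'
Match: True
Result: Yes


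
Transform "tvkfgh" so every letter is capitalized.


Input string: 'tvkfgh'
Operation: convert each letter to uppercase
Mapping: 't'->'T', 'v'->'V', 'k'->'K', 'f'->'F', 'g'->'G', 'h'->'H'
Result: TVKFGH


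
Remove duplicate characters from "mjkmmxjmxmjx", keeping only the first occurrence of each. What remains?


Input: 'mjkmmxjmxmjx'
Operation: keep first occurrence of each character
Scan: s[0]='m' new -> keep; s[1]='j' new -> keep; s[2]='k' new -> keep; s[3]='m' seen -> skip; s[4]='m' seen -> skip; s[5]='x' new -> keep; s[6]='j' seen -> skip; s[7]='m' seen -> skip; s[8]='x' seen -> skip; s[9]='m' seen -> skip; s[10]='j' seen -> skip; s[11]='x' seen -> skip
Result: mjkx


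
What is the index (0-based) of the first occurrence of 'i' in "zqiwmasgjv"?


Input string: 'zqiwmasgjv'
Target: 'i'
Scanning left to right: s[0]='z', s[1]='q', s[2]='i'
First match at index: 2


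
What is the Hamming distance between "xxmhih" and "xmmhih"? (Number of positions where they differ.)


String 1: 'xxmhih'
String 2: 'xmmhih'
Compare each position: pos 0: 'x'=='x', pos 1: 'x'!='m', pos 2: 'm'=='m', pos 3: 'h'=='h', pos 4: 'i'=='i', pos 5: 'h'=='h'
Differing positions: 1
Hamming distance: 1


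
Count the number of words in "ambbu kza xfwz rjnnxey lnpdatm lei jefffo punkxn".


Input string: 'ambbu kza xfwz rjnnxey lnpdatm lei jefffo punkxn'
Operation: split by spaces
Words found: 'ambbu', 'kza', 'xfwz', 'rjnnxey', 'lnpdatm', 'lei', 'jefffo', 'punkxn'
Word count: 8


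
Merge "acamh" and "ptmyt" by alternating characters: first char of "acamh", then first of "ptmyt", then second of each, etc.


String 1: 'acamh'
String 2: 'ptmyt'
Operation: alternate characters
Pairs: 'a'+'p', 'c'+'t', 'a'+'m', 'm'+'y', 'h'+'t'
Result: apctammyht


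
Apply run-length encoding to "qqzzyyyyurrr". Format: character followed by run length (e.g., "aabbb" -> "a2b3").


Input: 'qqzzyyyyurrr'
Operation: identify consecutive runs
Runs: 'qq' -> q2, 'zz' -> z2, 'yyyy' -> y4, 'u' -> u1, 'rrr' -> r3
Encoded: q2z2y4u1r3


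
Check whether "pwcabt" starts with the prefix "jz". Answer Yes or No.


Input string: 'pwcabt'
Prefix to check: 'jz'
First 2 characters of input: 'pw'
Match: False
Result: No


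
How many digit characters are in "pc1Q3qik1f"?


Input string: 'pc1Q3qik1f'
Operation: count digit characters (0-9)
Scan: 'p', 'c', '1'(digit), 'Q', '3'(digit), 'q', 'i', 'k', '1'(digit), 'f'
Digits found: 3
Result: 3


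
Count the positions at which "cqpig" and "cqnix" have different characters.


String 1: 'cqpig'
String 2: 'cqnix'
Compare each position: pos 0: 'c'=='c', pos 1: 'q'=='q', pos 2: 'p'!='n', pos 3: 'i'=='i', pos 4: 'g'!='x'
Differing positions: 2
Hamming distance: 2


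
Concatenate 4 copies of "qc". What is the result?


Input string: 'qc'
Operation: repeat 4 times
Concatenation: 'qc' + 'qc' + 'qc' + 'qc'
Result: qcqcqcqc


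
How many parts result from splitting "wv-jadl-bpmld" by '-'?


Input string: 'wv-jadl-bpmld'
Delimiter: '-'
Split result: 'wv', 'jadl', 'bpmld'
Number of parts: 3


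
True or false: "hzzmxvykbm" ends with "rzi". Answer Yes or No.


Input string: 'hzzmxvykbm'
Suffix to check: 'rzi'
Last 3 characters of input: 'kbm'
Match: False
Result: No


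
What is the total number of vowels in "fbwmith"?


Input string: 'fbwmith'
Operation: count vowels (a, e, i, o, u)
Scan: s[0]='f', s[1]='b', s[2]='w', s[3]='m', s[4]='i' (vowel), s[5]='t', s[6]='h'
Vowels found: 1
Result: 1


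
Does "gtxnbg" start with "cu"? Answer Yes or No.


Input string: 'gtxnbg'
Prefix to check: 'cu'
First 2 characters of input: 'gt'
Match: False
Result: No


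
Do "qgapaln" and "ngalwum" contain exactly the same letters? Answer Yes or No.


String 1: 'qgapaln' -> sorted: 'aaglnpq'
String 2: 'ngalwum' -> sorted: 'aglmnuw'
Compare sorted forms: 'aaglnpq' != 'aglmnuw'
Anagram: No


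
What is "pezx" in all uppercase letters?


Input string: 'pezx'
Operation: convert each letter to uppercase
Mapping: 'p'->'P', 'e'->'E', 'z'->'Z', 'x'->'X'
Result: PEZX


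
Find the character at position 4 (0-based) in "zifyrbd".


Input string: 'zifyrbd'
Operation: get character at index 4
Index mapping: s[0]='z', s[1]='i', s[2]='f', s[3]='y', s[4]='r'
Result: 'r'


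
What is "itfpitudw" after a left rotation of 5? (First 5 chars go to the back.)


Input: 'itfpitudw', shift = 5
Operation: split at index 5 and swap parts
Front part s[0:5] = 'itfpi'
Back part s[5:] = 'tudw'
Rotated = back + front = 'tudw' + 'itfpi'
Result: tudwitfpi


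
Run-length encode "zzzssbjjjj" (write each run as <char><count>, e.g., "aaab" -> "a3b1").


Input: 'zzzssbjjjj'
Operation: identify consecutive runs
Runs: 'zzz' -> z3, 'ss' -> s2, 'b' -> b1, 'jjjj' -> j4
Encoded: z3s2b1j4


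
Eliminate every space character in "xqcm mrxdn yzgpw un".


Input string: 'xqcm mrxdn yzgpw un'
Operation: remove all spaces
Words: 'xqcm', 'mrxdn', 'yzgpw', 'un'
Join without spaces: xqcmmrxdnyzgpwun


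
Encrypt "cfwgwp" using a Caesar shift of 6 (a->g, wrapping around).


Input: 'cfwgwp', shift = 6
Operation: for each letter, (position + 6) mod 26
Mapping: 'c'(2+6=8)->'i', 'f'(5+6=11)->'l', 'w'(22+6=28, 28 mod 26=2)->'c', 'g'(6+6=12)->'m', 'w'(22+6=28, 28 mod 26=2)->'c', 'p'(15+6=21)->'v'
Result: ilcmcv


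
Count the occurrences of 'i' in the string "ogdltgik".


Input string: 'ogdltgik'
Target character: 'i'
Scan each position: s[6]='i'
Matches found at indices: 6
Total: 1


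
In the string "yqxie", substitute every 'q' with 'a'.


Input string: 'yqxie'
Operation: replace 'q' with 'a'
Positions of 'q': 1
After replacement: yaxie


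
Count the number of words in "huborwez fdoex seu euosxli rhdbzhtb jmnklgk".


Input string: 'huborwez fdoex seu euosxli rhdbzhtb jmnklgk'
Operation: split by spaces
Words found: 'huborwez', 'fdoex', 'seu', 'euosxli', 'rhdbzhtb', 'jmnklgk'
Word count: 6


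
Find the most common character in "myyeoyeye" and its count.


Input: 'myyeoyeye'
Operation: tally each character
Counts: 'e':3, 'm':1, 'o':1, 'y':4
Maximum: 'y' appears 4 times


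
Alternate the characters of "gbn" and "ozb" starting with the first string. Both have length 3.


String 1: 'gbn'
String 2: 'ozb'
Operation: alternate characters
Pairs: 'g'+'o', 'b'+'z', 'n'+'b'
Result: gobznb


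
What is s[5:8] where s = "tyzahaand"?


Input string: 'tyzahaand'
Operation: slice [5:8]
Extract characters: s[5]='a', s[6]='a', s[7]='n'
Result: aan


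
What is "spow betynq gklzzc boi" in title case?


Input string: 'spow betynq gklzzc boi'
Operation: capitalize first letter of each word
Word transformations: 'spow'->'Spow', 'betynq'->'Betynq', 'gklzzc'->'Gklzzc', 'boi'->'Boi'
Result: Spow Betynq Gklzzc Boi


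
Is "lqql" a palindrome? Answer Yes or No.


Input string: 'lqql'
Reversed: 'lqql'
Compare pairs: s[0]='l' vs s[3]='l' (match), s[1]='q' vs s[2]='q' (match)
Palindrome: Yes


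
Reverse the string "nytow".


Input string: 'nytow'
Operation: reverse character order
Original order: 'n' -> 'y' -> 't' -> 'o' -> 'w'
Reversed order: 'w' -> 'o' -> 't' -> 'y' -> 'n'
Result: wotyn


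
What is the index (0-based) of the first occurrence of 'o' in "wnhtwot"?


Input string: 'wnhtwot'
Target: 'o'
Scanning left to right: s[0]='w', s[1]='n', s[2]='h', s[3]='t', s[4]='w', s[5]='o'
First match at index: 5


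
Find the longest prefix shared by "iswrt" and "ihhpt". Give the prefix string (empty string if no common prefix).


String 1: 'iswrt'
String 2: 'ihhpt'
Compare position by position:
pos 0: 'i' vs 'i' match
pos 1: 's' vs 'h' differ -> stop
Longest common prefix: "i" (length 1)


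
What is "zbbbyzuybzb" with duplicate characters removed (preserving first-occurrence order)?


Input: 'zbbbyzuybzb'
Operation: keep first occurrence of each character
Scan: s[0]='z' new -> keep; s[1]='b' new -> keep; s[2]='b' seen -> skip; s[3]='b' seen -> skip; s[4]='y' new -> keep; s[5]='z' seen -> skip; s[6]='u' new -> keep; s[7]='y' seen -> skip; s[8]='b' seen -> skip; s[9]='z' seen -> skip; s[10]='b' seen -> skip
Result: zbyu


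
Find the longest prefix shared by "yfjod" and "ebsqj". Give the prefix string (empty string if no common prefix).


String 1: 'yfjod'
String 2: 'ebsqj'
Compare position by position:
pos 0: 'y' vs 'e' differ -> stop
Longest common prefix: "" (length 0)


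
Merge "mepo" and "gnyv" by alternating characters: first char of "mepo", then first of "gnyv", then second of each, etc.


String 1: 'mepo'
String 2: 'gnyv'
Operation: alternate characters
Pairs: 'm'+'g', 'e'+'n', 'p'+'y', 'o'+'v'
Result: mgenpyov


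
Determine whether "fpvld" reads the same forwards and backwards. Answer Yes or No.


Input string: 'fpvld'
Reversed: 'dlvpf'
Compare pairs: s[0]='f' vs s[4]='d' (mismatch), s[1]='p' vs s[3]='l' (mismatch)
Palindrome: No


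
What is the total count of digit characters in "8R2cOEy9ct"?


Input string: '8R2cOEy9ct'
Operation: count digit characters (0-9)
Scan: '8'(digit), 'R', '2'(digit), 'c', 'O', 'E', 'y', '9'(digit), 'c', 't'
Digits found: 3
Result: 3


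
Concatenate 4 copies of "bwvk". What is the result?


Input string: 'bwvk'
Operation: repeat 4 times
Concatenation: 'bwvk' + 'bwvk' + 'bwvk' + 'bwvk'
Result: bwvkbwvkbwvkbwvk


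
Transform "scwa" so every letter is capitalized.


Input string: 'scwa'
Operation: convert each letter to uppercase
Mapping: 's'->'S', 'c'->'C', 'w'->'W', 'a'->'A'
Result: SCWA


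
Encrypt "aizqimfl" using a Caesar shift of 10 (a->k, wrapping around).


Input: 'aizqimfl', shift = 10
Operation: for each letter, (position + 10) mod 26
Mapping: 'a'(0+10=10)->'k', 'i'(8+10=18)->'s', 'z'(25+10=35, 35 mod 26=9)->'j', 'q'(16+10=26, 26 mod 26=0)->'a', 'i'(8+10=18)->'s', 'm'(12+10=22)->'w', 'f'(5+10=15)->'p', 'l'(11+10=21)->'v'
Result: ksjaswpv


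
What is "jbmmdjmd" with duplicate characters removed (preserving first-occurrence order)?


Input: 'jbmmdjmd'
Operation: keep first occurrence of each character
Scan: s[0]='j' new -> keep; s[1]='b' new -> keep; s[2]='m' new -> keep; s[3]='m' seen -> skip; s[4]='d' new -> keep; s[5]='j' seen -> skip; s[6]='m' seen -> skip; s[7]='d' seen -> skip
Result: jbmd


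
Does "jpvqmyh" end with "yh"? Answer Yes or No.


Input string: 'jpvqmyh'
Suffix to check: 'yh'
Last 2 characters of input: 'yh'
Match: True
Result: Yes


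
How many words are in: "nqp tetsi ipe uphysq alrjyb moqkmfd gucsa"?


Input string: 'nqp tetsi ipe uphysq alrjyb moqkmfd gucsa'
Operation: split by spaces
Words found: 'nqp', 'tetsi', 'ipe', 'uphysq', 'alrjyb', 'moqkmfd', 'gucsa'
Word count: 7


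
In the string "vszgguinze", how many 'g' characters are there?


Input string: 'vszgguinze'
Target character: 'g'
Scan each position: s[3]='g', s[4]='g'
Matches found at indices: 3, 4
Total: 2


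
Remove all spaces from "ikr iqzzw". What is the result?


Input string: 'ikr iqzzw'
Operation: remove all spaces
Words: 'ikr', 'iqzzw'
Join without spaces: ikriqzzw


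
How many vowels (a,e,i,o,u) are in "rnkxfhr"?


Input string: 'rnkxfhr'
Operation: count vowels (a, e, i, o, u)
Scan: s[0]='r', s[1]='n', s[2]='k', s[3]='x', s[4]='f', s[5]='h', s[6]='r'
Vowels found: 0
Result: 0


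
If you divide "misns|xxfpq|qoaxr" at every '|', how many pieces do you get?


Input string: 'misns|xxfpq|qoaxr'
Delimiter: '|'
Split result: 'misns', 'xxfpq', 'qoaxr'
Number of parts: 3


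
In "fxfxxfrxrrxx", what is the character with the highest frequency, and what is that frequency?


Input: 'fxfxxfrxrrxx'
Operation: tally each character
Counts: 'f':3, 'r':3, 'x':6
Maximum: 'x' appears 6 times


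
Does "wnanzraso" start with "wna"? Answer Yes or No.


Input string: 'wnanzraso'
Prefix to check: 'wna'
First 3 characters of input: 'wna'
Match: True
Result: Yes


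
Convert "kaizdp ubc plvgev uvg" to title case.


Input string: 'kaizdp ubc plvgev uvg'
Operation: capitalize first letter of each word
Word transformations: 'kaizdp'->'Kaizdp', 'ubc'->'Ubc', 'plvgev'->'Plvgev', 'uvg'->'Uvg'
Result: Kaizdp Ubc Plvgev Uvg


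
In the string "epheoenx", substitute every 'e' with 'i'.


Input string: 'epheoenx'
Operation: replace 'e' with 'i'
Positions of 'e': 0, 3, 5
After replacement: iphioinx


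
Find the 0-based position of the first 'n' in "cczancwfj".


Input string: 'cczancwfj'
Target: 'n'
Scanning left to right: s[0]='c', s[1]='c', s[2]='z', s[3]='a', s[4]='n'
First match at index: 4


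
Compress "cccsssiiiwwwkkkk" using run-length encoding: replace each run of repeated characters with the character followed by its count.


Input: 'cccsssiiiwwwkkkk'
Operation: identify consecutive runs
Runs: 'ccc' -> c3, 'sss' -> s3, 'iii' -> i3, 'www' -> w3, 'kkkk' -> k4
Encoded: c3s3i3w3k4


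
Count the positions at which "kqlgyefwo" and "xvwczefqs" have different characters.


String 1: 'kqlgyefwo'
String 2: 'xvwczefqs'
Compare each position: pos 0: 'k'!='x', pos 1: 'q'!='v', pos 2: 'l'!='w', pos 3: 'g'!='c', pos 4: 'y'!='z', pos 5: 'e'=='e', pos 6: 'f'=='f', pos 7: 'w'!='q', pos 8: 'o'!='s'
Differing positions: 7
Hamming distance: 7


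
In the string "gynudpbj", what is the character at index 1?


Input string: 'gynudpbj'
Operation: get character at index 1
Index mapping: s[0]='g', s[1]='y'
Result: 'y'


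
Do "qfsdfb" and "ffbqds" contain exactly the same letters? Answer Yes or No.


String 1: 'qfsdfb' -> sorted: 'bdffqs'
String 2: 'ffbqds' -> sorted: 'bdffqs'
Compare sorted forms: 'bdffqs' == 'bdffqs'
Anagram: Yes


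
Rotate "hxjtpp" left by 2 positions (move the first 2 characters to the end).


Input: 'hxjtpp', shift = 2
Operation: split at index 2 and swap parts
Front part s[0:2] = 'hx'
Back part s[2:] = 'jtpp'
Rotated = back + front = 'jtpp' + 'hx'
Result: jtpphx


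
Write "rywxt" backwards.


Input string: 'rywxt'
Operation: reverse character order
Original order: 'r' -> 'y' -> 'w' -> 'x' -> 't'
Reversed order: 't' -> 'x' -> 'w' -> 'y' -> 'r'
Result: txwyr


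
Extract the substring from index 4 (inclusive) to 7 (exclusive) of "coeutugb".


Input string: 'coeutugb'
Operation: slice [4:7]
Extract characters: s[4]='t', s[5]='u', s[6]='g'
Result: tug


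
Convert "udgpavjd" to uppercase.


Input string: 'udgpavjd'
Operation: convert each letter to uppercase
Mapping: 'u'->'U', 'd'->'D', 'g'->'G', 'p'->'P', 'a'->'A', 'v'->'V', 'j'->'J', 'd'->'D'
Result: UDGPAVJD


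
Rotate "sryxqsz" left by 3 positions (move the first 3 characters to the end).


Input: 'sryxqsz', shift = 3
Operation: split at index 3 and swap parts
Front part s[0:3] = 'sry'
Back part s[3:] = 'xqsz'
Rotated = back + front = 'xqsz' + 'sry'
Result: xqszsry


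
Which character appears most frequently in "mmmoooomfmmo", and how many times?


Input: 'mmmoooomfmmo'
Operation: tally each character
Counts: 'f':1, 'm':6, 'o':5
Maximum: 'm' appears 6 times


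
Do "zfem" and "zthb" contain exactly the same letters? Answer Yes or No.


String 1: 'zfem' -> sorted: 'efmz'
String 2: 'zthb' -> sorted: 'bhtz'
Compare sorted forms: 'efmz' != 'bhtz'
Anagram: No


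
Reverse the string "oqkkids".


Input string: 'oqkkids'
Operation: reverse character order
Original order: 'o' -> 'q' -> 'k' -> 'k' -> 'i' -> 'd' -> 's'
Reversed order: 's' -> 'd' -> 'i' -> 'k' -> 'k' -> 'q' -> 'o'
Result: sdikkqo


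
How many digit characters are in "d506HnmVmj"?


Input string: 'd506HnmVmj'
Operation: count digit characters (0-9)
Scan: 'd', '5'(digit), '0'(digit), '6'(digit), 'H', 'n', 'm', 'V', 'm', 'j'
Digits found: 3
Result: 3


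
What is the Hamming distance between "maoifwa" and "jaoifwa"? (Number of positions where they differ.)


String 1: 'maoifwa'
String 2: 'jaoifwa'
Compare each position: pos 0: 'm'!='j', pos 1: 'a'=='a', pos 2: 'o'=='o', pos 3: 'i'=='i', pos 4: 'f'=='f', pos 5: 'w'=='w', pos 6: 'a'=='a'
Differing positions: 1
Hamming distance: 1


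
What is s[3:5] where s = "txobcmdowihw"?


Input string: 'txobcmdowihw'
Operation: slice [3:5]
Extract characters: s[3]='b', s[4]='c'
Result: bc


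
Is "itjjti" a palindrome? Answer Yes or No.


Input string: 'itjjti'
Reversed: 'itjjti'
Compare pairs: s[0]='i' vs s[5]='i' (match), s[1]='t' vs s[4]='t' (match), s[2]='j' vs s[3]='j' (match)
Palindrome: Yes


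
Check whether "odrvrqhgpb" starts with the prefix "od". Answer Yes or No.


Input string: 'odrvrqhgpb'
Prefix to check: 'od'
First 2 characters of input: 'od'
Match: True
Result: Yes


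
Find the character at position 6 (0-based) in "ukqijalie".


Input string: 'ukqijalie'
Operation: get character at index 6
Index mapping: s[0]='u', s[1]='k', s[2]='q', s[3]='i', s[4]='j', s[5]='a', s[6]='l'
Result: 'l'


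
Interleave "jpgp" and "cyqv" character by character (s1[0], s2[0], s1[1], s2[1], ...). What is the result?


String 1: 'jpgp'
String 2: 'cyqv'
Operation: alternate characters
Pairs: 'j'+'c', 'p'+'y', 'g'+'q', 'p'+'v'
Result: jcpygqpv


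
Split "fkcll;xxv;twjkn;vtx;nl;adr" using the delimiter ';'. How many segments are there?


Input string: 'fkcll;xxv;twjkn;vtx;nl;adr'
Delimiter: ';'
Split result: 'fkcll', 'xxv', 'twjkn', 'vtx', 'nl', 'adr'
Number of parts: 6


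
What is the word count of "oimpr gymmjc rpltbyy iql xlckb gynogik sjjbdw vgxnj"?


Input string: 'oimpr gymmjc rpltbyy iql xlckb gynogik sjjbdw vgxnj'
Operation: split by spaces
Words found: 'oimpr', 'gymmjc', 'rpltbyy', 'iql', 'xlckb', 'gynogik', 'sjjbdw', 'vgxnj'
Word count: 8


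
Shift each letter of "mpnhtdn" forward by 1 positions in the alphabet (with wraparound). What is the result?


Input: 'mpnhtdn', shift = 1
Operation: for each letter, (position + 1) mod 26
Mapping: 'm'(12+1=13)->'n', 'p'(15+1=16)->'q', 'n'(13+1=14)->'o', 'h'(7+1=8)->'i', 't'(19+1=20)->'u', 'd'(3+1=4)->'e', 'n'(13+1=14)->'o'
Result: nqoiueo


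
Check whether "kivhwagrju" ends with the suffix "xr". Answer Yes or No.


Input string: 'kivhwagrju'
Suffix to check: 'xr'
Last 2 characters of input: 'ju'
Match: False
Result: No


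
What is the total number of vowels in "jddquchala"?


Input string: 'jddquchala'
Operation: count vowels (a, e, i, o, u)
Scan: s[0]='j', s[1]='d', s[2]='d', s[3]='q', s[4]='u' (vowel), s[5]='c', s[6]='h', s[7]='a' (vowel), s[8]='l', s[9]='a' (vowel)
Vowels found: 3
Result: 3


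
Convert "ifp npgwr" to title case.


Input string: 'ifp npgwr'
Operation: capitalize first letter of each word
Word transformations: 'ifp'->'Ifp', 'npgwr'->'Npgwr'
Result: Ifp Npgwr


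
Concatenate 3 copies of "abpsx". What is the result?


Input string: 'abpsx'
Operation: repeat 3 times
Concatenation: 'abpsx' + 'abpsx' + 'abpsx'
Result: abpsxabpsxabpsx


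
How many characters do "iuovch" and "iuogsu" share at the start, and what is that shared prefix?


String 1: 'iuovch'
String 2: 'iuogsu'
Compare position by position:
pos 0: 'i' vs 'i' match
pos 1: 'u' vs 'u' match
pos 2: 'o' vs 'o' match
pos 3: 'v' vs 'g' differ -> stop
Longest common prefix: "iuo" (length 3)


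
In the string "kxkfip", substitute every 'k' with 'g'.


Input string: 'kxkfip'
Operation: replace 'k' with 'g'
Positions of 'k': 0, 2
After replacement: gxgfip


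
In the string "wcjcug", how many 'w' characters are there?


Input string: 'wcjcug'
Target character: 'w'
Scan each position: s[0]='w'
Matches found at indices: 0
Total: 1


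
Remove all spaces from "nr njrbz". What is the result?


Input string: 'nr njrbz'
Operation: remove all spaces
Words: 'nr', 'njrbz'
Join without spaces: nrnjrbz


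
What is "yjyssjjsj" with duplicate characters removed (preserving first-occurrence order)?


Input: 'yjyssjjsj'
Operation: keep first occurrence of each character
Scan: s[0]='y' new -> keep; s[1]='j' new -> keep; s[2]='y' seen -> skip; s[3]='s' new -> keep; s[4]='s' seen -> skip; s[5]='j' seen -> skip; s[6]='j' seen -> skip; s[7]='s' seen -> skip; s[8]='j' seen -> skip
Result: yjs


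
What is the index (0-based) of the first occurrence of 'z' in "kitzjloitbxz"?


Input string: 'kitzjloitbxz'
Target: 'z'
Scanning left to right: s[0]='k', s[1]='i', s[2]='t', s[3]='z'
First match at index: 3


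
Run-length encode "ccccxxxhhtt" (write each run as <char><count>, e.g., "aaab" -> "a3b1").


Input: 'ccccxxxhhtt'
Operation: identify consecutive runs
Runs: 'cccc' -> c4, 'xxx' -> x3, 'hh' -> h2, 'tt' -> t2
Encoded: c4x3h2t2


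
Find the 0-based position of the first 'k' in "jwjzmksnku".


Input string: 'jwjzmksnku'
Target: 'k'
Scanning left to right: s[0]='j', s[1]='w', s[2]='j', s[3]='z', s[4]='m', s[5]='k'
First match at index: 5


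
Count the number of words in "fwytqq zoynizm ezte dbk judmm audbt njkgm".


Input string: 'fwytqq zoynizm ezte dbk judmm audbt njkgm'
Operation: split by spaces
Words found: 'fwytqq', 'zoynizm', 'ezte', 'dbk', 'judmm', 'audbt', 'njkgm'
Word count: 7


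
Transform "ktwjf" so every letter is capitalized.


Input string: 'ktwjf'
Operation: convert each letter to uppercase
Mapping: 'k'->'K', 't'->'T', 'w'->'W', 'j'->'J', 'f'->'F'
Result: KTWJF


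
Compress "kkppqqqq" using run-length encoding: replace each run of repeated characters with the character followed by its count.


Input: 'kkppqqqq'
Operation: identify consecutive runs
Runs: 'kk' -> k2, 'pp' -> p2, 'qqqq' -> q4
Encoded: k2p2q4


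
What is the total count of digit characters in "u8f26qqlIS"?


Input string: 'u8f26qqlIS'
Operation: count digit characters (0-9)
Scan: 'u', '8'(digit), 'f', '2'(digit), '6'(digit), 'q', 'q', 'l', 'I', 'S'
Digits found: 3
Result: 3


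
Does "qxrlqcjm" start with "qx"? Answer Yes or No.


Input string: 'qxrlqcjm'
Prefix to check: 'qx'
First 2 characters of input: 'qx'
Match: True
Result: Yes


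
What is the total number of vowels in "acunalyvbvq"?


Input string: 'acunalyvbvq'
Operation: count vowels (a, e, i, o, u)
Scan: s[0]='a' (vowel), s[1]='c', s[2]='u' (vowel), s[3]='n', s[4]='a' (vowel), s[5]='l', s[6]='y', s[7]='v', s[8]='b', s[9]='v', s[10]='q'
Vowels found: 3
Result: 3


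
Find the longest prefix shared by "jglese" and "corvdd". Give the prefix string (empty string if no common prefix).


String 1: 'jglese'
String 2: 'corvdd'
Compare position by position:
pos 0: 'j' vs 'c' differ -> stop
Longest common prefix: "" (length 0)


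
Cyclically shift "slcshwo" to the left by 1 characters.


Input: 'slcshwo', shift = 1
Operation: split at index 1 and swap parts
Front part s[0:1] = 's'
Back part s[1:] = 'lcshwo'
Rotated = back + front = 'lcshwo' + 's'
Result: lcshwos


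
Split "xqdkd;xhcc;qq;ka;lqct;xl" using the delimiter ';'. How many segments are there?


Input string: 'xqdkd;xhcc;qq;ka;lqct;xl'
Delimiter: ';'
Split result: 'xqdkd', 'xhcc', 'qq', 'ka', 'lqct', 'xl'
Number of parts: 6


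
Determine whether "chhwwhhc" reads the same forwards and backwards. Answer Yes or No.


Input string: 'chhwwhhc'
Reversed: 'chhwwhhc'
Compare pairs: s[0]='c' vs s[7]='c' (match), s[1]='h' vs s[6]='h' (match), s[2]='h' vs s[5]='h' (match), s[3]='w' vs s[4]='w' (match)
Palindrome: Yes


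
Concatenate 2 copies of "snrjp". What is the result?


Input string: 'snrjp'
Operation: repeat 2 times
Concatenation: 'snrjp' + 'snrjp'
Result: snrjpsnrjp


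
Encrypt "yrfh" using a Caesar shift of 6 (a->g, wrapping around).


Input: 'yrfh', shift = 6
Operation: for each letter, (position + 6) mod 26
Mapping: 'y'(24+6=30, 30 mod 26=4)->'e', 'r'(17+6=23)->'x', 'f'(5+6=11)->'l', 'h'(7+6=13)->'n'
Result: exln


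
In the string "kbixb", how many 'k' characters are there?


Input string: 'kbixb'
Target character: 'k'
Scan each position: s[0]='k'
Matches found at indices: 0
Total: 1


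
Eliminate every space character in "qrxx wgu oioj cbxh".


Input string: 'qrxx wgu oioj cbxh'
Operation: remove all spaces
Words: 'qrxx', 'wgu', 'oioj', 'cbxh'
Join without spaces: qrxxwguoiojcbxh


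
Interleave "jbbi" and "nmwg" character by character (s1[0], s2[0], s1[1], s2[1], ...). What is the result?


String 1: 'jbbi'
String 2: 'nmwg'
Operation: alternate characters
Pairs: 'j'+'n', 'b'+'m', 'b'+'w', 'i'+'g'
Result: jnbmbwig


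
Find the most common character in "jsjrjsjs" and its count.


Input: 'jsjrjsjs'
Operation: tally each character
Counts: 'j':4, 'r':1, 's':3
Maximum: 'j' appears 4 times


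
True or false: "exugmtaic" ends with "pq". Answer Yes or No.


Input string: 'exugmtaic'
Suffix to check: 'pq'
Last 2 characters of input: 'ic'
Match: False
Result: No


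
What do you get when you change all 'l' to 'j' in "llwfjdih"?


Input string: 'llwfjdih'
Operation: replace 'l' with 'j'
Positions of 'l': 0, 1
After replacement: jjwfjdih


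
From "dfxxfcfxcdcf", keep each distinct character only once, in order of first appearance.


Input: 'dfxxfcfxcdcf'
Operation: keep first occurrence of each character
Scan: s[0]='d' new -> keep; s[1]='f' new -> keep; s[2]='x' new -> keep; s[3]='x' seen -> skip; s[4]='f' seen -> skip; s[5]='c' new -> keep; s[6]='f' seen -> skip; s[7]='x' seen -> skip; s[8]='c' seen -> skip; s[9]='d' seen -> skip; s[10]='c' seen -> skip; s[11]='f' seen -> skip
Result: dfxc


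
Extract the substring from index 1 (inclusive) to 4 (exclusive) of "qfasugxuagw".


Input string: 'qfasugxuagw'
Operation: slice [1:4]
Extract characters: s[1]='f', s[2]='a', s[3]='s'
Result: fas


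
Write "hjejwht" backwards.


Input string: 'hjejwht'
Operation: reverse character order
Original order: 'h' -> 'j' -> 'e' -> 'j' -> 'w' -> 'h' -> 't'
Reversed order: 't' -> 'h' -> 'w' -> 'j' -> 'e' -> 'j' -> 'h'
Result: thwjejh


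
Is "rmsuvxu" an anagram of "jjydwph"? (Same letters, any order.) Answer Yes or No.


String 1: 'jjydwph' -> sorted: 'dhjjpwy'
String 2: 'rmsuvxu' -> sorted: 'mrsuuvx'
Compare sorted forms: 'dhjjpwy' != 'mrsuuvx'
Anagram: No


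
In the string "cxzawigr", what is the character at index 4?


Input string: 'cxzawigr'
Operation: get character at index 4
Index mapping: s[0]='c', s[1]='x', s[2]='z', s[3]='a', s[4]='w'
Result: 'w'


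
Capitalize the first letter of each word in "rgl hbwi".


Input string: 'rgl hbwi'
Operation: capitalize first letter of each word
Word transformations: 'rgl'->'Rgl', 'hbwi'->'Hbwi'
Result: Rgl Hbwi


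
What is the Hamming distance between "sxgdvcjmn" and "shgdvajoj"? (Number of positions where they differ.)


String 1: 'sxgdvcjmn'
String 2: 'shgdvajoj'
Compare each position: pos 0: 's'=='s', pos 1: 'x'!='h', pos 2: 'g'=='g', pos 3: 'd'=='d', pos 4: 'v'=='v', pos 5: 'c'!='a', pos 6: 'j'=='j', pos 7: 'm'!='o', pos 8: 'n'!='j'
Differing positions: 4
Hamming distance: 4


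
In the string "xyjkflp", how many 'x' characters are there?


Input string: 'xyjkflp'
Target character: 'x'
Scan each position: s[0]='x'
Matches found at indices: 0
Total: 1


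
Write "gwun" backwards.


Input string: 'gwun'
Operation: reverse character order
Original order: 'g' -> 'w' -> 'u' -> 'n'
Reversed order: 'n' -> 'u' -> 'w' -> 'g'
Result: nuwg


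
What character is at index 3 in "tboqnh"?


Input string: 'tboqnh'
Operation: get character at index 3
Index mapping: s[0]='t', s[1]='b', s[2]='o', s[3]='q'
Result: 'q'


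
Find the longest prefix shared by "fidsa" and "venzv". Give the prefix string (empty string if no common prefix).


String 1: 'fidsa'
String 2: 'venzv'
Compare position by position:
pos 0: 'f' vs 'v' differ -> stop
Longest common prefix: "" (length 0)


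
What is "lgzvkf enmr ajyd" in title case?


Input string: 'lgzvkf enmr ajyd'
Operation: capitalize first letter of each word
Word transformations: 'lgzvkf'->'Lgzvkf', 'enmr'->'Enmr', 'ajyd'->'Ajyd'
Result: Lgzvkf Enmr Ajyd


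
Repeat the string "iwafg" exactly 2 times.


Input string: 'iwafg'
Operation: repeat 2 times
Concatenation: 'iwafg' + 'iwafg'
Result: iwafgiwafg


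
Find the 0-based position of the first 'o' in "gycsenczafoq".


Input string: 'gycsenczafoq'
Target: 'o'
Scanning left to right: s[0]='g', s[1]='y', s[2]='c', s[3]='s', s[4]='e', s[5]='n', s[6]='c', s[7]='z', s[8]='a', s[9]='f', s[10]='o'
First match at index: 10


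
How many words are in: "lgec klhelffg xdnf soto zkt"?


Input string: 'lgec klhelffg xdnf soto zkt'
Operation: split by spaces
Words found: 'lgec', 'klhelffg', 'xdnf', 'soto', 'zkt'
Word count: 5


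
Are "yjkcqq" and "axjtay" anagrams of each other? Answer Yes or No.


String 1: 'yjkcqq' -> sorted: 'cjkqqy'
String 2: 'axjtay' -> sorted: 'aajtxy'
Compare sorted forms: 'cjkqqy' != 'aajtxy'
Anagram: No


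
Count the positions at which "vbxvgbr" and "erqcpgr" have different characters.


String 1: 'vbxvgbr'
String 2: 'erqcpgr'
Compare each position: pos 0: 'v'!='e', pos 1: 'b'!='r', pos 2: 'x'!='q', pos 3: 'v'!='c', pos 4: 'g'!='p', pos 5: 'b'!='g', pos 6: 'r'=='r'
Differing positions: 6
Hamming distance: 6


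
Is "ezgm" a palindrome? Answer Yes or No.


Input string: 'ezgm'
Reversed: 'mgze'
Compare pairs: s[0]='e' vs s[3]='m' (mismatch), s[1]='z' vs s[2]='g' (mismatch)
Palindrome: No


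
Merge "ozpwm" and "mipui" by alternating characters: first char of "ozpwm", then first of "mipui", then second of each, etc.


String 1: 'ozpwm'
String 2: 'mipui'
Operation: alternate characters
Pairs: 'o'+'m', 'z'+'i', 'p'+'p', 'w'+'u', 'm'+'i'
Result: omzippwumi


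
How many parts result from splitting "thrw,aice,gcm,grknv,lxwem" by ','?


Input string: 'thrw,aice,gcm,grknv,lxwem'
Delimiter: ','
Split result: 'thrw', 'aice', 'gcm', 'grknv', 'lxwem'
Number of parts: 5


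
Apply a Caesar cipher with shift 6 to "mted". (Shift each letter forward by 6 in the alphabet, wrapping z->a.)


Input: 'mted', shift = 6
Operation: for each letter, (position + 6) mod 26
Mapping: 'm'(12+6=18)->'s', 't'(19+6=25)->'z', 'e'(4+6=10)->'k', 'd'(3+6=9)->'j'
Result: szkj


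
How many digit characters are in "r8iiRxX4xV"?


Input string: 'r8iiRxX4xV'
Operation: count digit characters (0-9)
Scan: 'r', '8'(digit), 'i', 'i', 'R', 'x', 'X', '4'(digit), 'x', 'V'
Digits found: 2
Result: 2


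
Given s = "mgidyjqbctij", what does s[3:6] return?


Input string: 'mgidyjqbctij'
Operation: slice [3:6]
Extract characters: s[3]='d', s[4]='y', s[5]='j'
Result: dyj


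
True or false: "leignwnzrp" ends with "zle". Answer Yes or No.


Input string: 'leignwnzrp'
Suffix to check: 'zle'
Last 3 characters of input: 'zrp'
Match: False
Result: No


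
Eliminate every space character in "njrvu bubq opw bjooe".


Input string: 'njrvu bubq opw bjooe'
Operation: remove all spaces
Words: 'njrvu', 'bubq', 'opw', 'bjooe'
Join without spaces: njrvububqopwbjooe


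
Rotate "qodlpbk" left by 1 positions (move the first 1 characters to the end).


Input: 'qodlpbk', shift = 1
Operation: split at index 1 and swap parts
Front part s[0:1] = 'q'
Back part s[1:] = 'odlpbk'
Rotated = back + front = 'odlpbk' + 'q'
Result: odlpbkq


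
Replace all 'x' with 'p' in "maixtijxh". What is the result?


Input string: 'maixtijxh'
Operation: replace 'x' with 'p'
Positions of 'x': 3, 7
After replacement: maiptijph


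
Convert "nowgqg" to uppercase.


Input string: 'nowgqg'
Operation: convert each letter to uppercase
Mapping: 'n'->'N', 'o'->'O', 'w'->'W', 'g'->'G', 'q'->'Q', 'g'->'G'
Result: NOWGQG


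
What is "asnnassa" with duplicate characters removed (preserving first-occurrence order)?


Input: 'asnnassa'
Operation: keep first occurrence of each character
Scan: s[0]='a' new -> keep; s[1]='s' new -> keep; s[2]='n' new -> keep; s[3]='n' seen -> skip; s[4]='a' seen -> skip; s[5]='s' seen -> skip; s[6]='s' seen -> skip; s[7]='a' seen -> skip
Result: asn


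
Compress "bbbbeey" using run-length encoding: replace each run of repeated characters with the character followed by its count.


Input: 'bbbbeey'
Operation: identify consecutive runs
Runs: 'bbbb' -> b4, 'ee' -> e2, 'y' -> y1
Encoded: b4e2y1


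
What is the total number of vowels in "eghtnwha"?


Input string: 'eghtnwha'
Operation: count vowels (a, e, i, o, u)
Scan: s[0]='e' (vowel), s[1]='g', s[2]='h', s[3]='t', s[4]='n', s[5]='w', s[6]='h', s[7]='a' (vowel)
Vowels found: 2
Result: 2


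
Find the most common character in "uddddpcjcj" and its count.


Input: 'uddddpcjcj'
Operation: tally each character
Counts: 'c':2, 'd':4, 'j':2, 'p':1, 'u':1
Maximum: 'd' appears 4 times


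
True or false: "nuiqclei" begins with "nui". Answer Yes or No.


Input string: 'nuiqclei'
Prefix to check: 'nui'
First 3 characters of input: 'nui'
Match: True
Result: Yes


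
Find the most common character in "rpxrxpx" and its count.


Input: 'rpxrxpx'
Operation: tally each character
Counts: 'p':2, 'r':2, 'x':3
Maximum: 'x' appears 3 times


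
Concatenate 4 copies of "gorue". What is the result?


Input string: 'gorue'
Operation: repeat 4 times
Concatenation: 'gorue' + 'gorue' + 'gorue' + 'gorue'
Result: goruegoruegoruegorue


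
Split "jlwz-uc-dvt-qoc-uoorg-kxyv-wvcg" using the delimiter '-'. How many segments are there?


Input string: 'jlwz-uc-dvt-qoc-uoorg-kxyv-wvcg'
Delimiter: '-'
Split result: 'jlwz', 'uc', 'dvt', 'qoc', 'uoorg', 'kxyv', 'wvcg'
Number of parts: 7


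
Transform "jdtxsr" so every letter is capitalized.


Input string: 'jdtxsr'
Operation: convert each letter to uppercase
Mapping: 'j'->'J', 'd'->'D', 't'->'T', 'x'->'X', 's'->'S', 'r'->'R'
Result: JDTXSR
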